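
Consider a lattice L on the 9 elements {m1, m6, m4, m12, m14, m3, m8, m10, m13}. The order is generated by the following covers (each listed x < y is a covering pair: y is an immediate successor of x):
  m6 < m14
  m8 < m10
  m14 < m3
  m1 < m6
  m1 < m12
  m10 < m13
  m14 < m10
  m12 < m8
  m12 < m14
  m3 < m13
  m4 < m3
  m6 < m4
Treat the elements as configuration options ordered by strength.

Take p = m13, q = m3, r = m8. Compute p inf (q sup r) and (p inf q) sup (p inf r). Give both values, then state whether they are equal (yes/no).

q sup r = m13, so p inf (q sup r) = m13 inf m13 = m13.
p inf q = m3 and p inf r = m8, so (p inf q) sup (p inf r) = m3 sup m8 = m13.
Equal: yes.

m13; m13; yes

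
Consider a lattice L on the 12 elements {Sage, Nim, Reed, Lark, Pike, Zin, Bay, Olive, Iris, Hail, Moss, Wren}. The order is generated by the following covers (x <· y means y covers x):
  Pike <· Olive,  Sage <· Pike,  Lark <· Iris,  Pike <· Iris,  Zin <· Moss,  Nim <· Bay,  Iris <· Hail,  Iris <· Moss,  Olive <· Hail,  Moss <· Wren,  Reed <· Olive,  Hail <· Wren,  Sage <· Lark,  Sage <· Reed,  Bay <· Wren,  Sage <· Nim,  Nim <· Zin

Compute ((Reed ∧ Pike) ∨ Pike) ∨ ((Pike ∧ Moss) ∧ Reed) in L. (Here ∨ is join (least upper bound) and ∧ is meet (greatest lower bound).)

Pike

Reed ∧ Pike = Sage
Sage ∨ Pike = Pike
Pike ∧ Moss = Pike
Pike ∧ Reed = Sage
Pike ∨ Sage = Pike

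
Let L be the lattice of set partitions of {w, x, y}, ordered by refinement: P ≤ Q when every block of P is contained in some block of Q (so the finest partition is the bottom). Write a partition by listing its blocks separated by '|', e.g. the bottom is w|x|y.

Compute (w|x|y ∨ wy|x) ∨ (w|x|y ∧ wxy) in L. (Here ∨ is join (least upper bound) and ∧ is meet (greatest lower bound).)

wy|x

w|x|y ∨ wy|x = wy|x
w|x|y ∧ wxy = w|x|y
wy|x ∨ w|x|y = wy|x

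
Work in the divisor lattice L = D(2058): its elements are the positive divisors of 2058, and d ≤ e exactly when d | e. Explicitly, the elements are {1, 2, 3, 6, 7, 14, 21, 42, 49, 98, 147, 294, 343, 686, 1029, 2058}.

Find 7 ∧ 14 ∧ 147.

7

Common lower bounds of {7, 14, 147}: 1, 7.
The greatest among these is 7.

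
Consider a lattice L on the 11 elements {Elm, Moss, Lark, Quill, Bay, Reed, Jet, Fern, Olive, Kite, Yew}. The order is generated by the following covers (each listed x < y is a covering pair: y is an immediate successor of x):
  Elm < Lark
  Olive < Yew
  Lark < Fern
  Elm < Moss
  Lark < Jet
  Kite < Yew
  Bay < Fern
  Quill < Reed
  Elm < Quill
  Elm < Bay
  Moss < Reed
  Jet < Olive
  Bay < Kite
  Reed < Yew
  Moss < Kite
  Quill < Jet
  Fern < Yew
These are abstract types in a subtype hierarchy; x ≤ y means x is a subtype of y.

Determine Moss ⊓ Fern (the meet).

Elm

Common lower bounds of {Moss, Fern}: Elm.
The greatest among these is Elm.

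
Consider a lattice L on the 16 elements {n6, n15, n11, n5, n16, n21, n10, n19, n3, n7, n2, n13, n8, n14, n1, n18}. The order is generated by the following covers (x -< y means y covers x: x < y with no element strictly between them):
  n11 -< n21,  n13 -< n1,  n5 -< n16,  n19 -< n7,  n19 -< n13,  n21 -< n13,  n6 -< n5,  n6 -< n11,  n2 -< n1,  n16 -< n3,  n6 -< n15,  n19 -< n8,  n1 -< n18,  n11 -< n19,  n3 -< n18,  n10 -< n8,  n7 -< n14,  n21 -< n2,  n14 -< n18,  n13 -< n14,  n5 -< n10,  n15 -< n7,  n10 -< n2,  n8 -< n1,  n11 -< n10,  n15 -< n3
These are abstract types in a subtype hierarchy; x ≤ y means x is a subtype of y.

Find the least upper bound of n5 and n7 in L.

n18

Common upper bounds of {n5, n7}: n18.
The least among these is n18.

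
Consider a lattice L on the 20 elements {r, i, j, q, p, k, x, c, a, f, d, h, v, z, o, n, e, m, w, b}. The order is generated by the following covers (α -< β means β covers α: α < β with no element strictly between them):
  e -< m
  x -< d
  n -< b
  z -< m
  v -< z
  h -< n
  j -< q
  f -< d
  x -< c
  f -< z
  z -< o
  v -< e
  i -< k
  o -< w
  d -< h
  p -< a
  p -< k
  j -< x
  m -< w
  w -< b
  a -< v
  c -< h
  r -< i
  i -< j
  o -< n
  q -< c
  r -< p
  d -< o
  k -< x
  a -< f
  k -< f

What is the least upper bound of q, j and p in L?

c

Common upper bounds of {q, j, p}: b, c, h, n.
The least among these is c.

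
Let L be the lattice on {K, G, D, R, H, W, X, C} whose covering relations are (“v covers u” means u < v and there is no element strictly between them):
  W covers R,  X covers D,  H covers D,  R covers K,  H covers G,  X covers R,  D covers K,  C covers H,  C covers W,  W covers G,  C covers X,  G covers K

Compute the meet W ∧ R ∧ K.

K

Common lower bounds of {W, R, K}: K.
The greatest among these is K.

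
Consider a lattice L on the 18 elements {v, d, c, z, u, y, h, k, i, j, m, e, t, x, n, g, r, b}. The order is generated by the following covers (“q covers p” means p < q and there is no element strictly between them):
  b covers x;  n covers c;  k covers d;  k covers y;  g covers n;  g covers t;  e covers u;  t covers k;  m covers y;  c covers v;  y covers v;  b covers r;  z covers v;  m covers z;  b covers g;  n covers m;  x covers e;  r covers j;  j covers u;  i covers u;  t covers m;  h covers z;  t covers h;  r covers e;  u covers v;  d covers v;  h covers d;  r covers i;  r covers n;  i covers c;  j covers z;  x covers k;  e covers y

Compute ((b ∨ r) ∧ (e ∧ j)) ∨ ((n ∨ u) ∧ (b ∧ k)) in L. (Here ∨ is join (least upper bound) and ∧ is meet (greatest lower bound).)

b ∨ r = b
e ∧ j = u
b ∧ u = u
n ∨ u = r
b ∧ k = k
r ∧ k = y
u ∨ y = e

e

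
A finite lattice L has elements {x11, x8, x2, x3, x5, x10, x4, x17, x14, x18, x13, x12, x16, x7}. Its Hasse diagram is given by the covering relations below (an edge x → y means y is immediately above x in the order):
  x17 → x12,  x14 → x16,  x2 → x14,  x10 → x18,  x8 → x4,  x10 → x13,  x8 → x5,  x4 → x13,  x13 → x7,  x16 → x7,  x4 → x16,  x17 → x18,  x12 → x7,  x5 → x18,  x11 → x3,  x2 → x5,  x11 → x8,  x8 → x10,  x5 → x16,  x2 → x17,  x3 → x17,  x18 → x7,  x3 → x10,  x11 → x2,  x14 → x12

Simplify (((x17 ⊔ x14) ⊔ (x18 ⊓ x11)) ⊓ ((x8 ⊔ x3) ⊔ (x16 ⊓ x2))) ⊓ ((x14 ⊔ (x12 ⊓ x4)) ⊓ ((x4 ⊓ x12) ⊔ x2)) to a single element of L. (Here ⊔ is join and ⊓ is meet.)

x17 ∨ x14 = x12
x18 ∧ x11 = x11
x12 ∨ x11 = x12
x8 ∨ x3 = x10
x16 ∧ x2 = x2
x10 ∨ x2 = x18
x12 ∧ x18 = x17
x12 ∧ x4 = x11
x14 ∨ x11 = x14
x4 ∧ x12 = x11
x11 ∨ x2 = x2
x14 ∧ x2 = x2
x17 ∧ x2 = x2

x2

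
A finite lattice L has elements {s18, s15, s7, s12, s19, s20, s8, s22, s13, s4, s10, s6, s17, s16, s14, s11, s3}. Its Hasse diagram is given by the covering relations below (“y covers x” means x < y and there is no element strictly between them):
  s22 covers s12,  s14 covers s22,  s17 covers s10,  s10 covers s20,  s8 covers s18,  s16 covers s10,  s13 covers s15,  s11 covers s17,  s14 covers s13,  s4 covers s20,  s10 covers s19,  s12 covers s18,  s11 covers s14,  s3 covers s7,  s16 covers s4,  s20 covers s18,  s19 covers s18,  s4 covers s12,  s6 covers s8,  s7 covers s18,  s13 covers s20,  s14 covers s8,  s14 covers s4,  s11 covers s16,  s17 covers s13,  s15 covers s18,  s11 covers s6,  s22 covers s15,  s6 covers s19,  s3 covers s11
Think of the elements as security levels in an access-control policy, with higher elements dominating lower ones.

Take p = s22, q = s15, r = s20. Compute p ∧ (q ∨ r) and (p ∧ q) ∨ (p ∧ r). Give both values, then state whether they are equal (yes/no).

s15; s15; yes

q ∨ r = s13, so p ∧ (q ∨ r) = s22 ∧ s13 = s15.
p ∧ q = s15 and p ∧ r = s18, so (p ∧ q) ∨ (p ∧ r) = s15 ∨ s18 = s15.
Equal: yes.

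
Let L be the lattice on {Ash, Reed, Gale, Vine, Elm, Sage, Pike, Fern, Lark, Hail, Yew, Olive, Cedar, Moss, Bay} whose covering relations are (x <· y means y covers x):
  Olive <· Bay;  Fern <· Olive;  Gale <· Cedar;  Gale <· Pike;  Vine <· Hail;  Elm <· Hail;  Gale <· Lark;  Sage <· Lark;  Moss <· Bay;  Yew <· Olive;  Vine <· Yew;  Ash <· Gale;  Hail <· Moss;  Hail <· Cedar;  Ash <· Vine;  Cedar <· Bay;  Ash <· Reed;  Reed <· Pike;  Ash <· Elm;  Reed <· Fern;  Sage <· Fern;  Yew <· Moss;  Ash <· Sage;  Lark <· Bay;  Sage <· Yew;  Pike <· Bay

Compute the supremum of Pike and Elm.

Common upper bounds of {Pike, Elm}: Bay.
The least among these is Bay.

Bay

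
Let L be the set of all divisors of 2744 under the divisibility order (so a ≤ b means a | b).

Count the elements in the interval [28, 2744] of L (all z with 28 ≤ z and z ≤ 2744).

6

The interval [28, 2744] = {1372, 196, 2744, 28, 392, 56}, which has 6 elements.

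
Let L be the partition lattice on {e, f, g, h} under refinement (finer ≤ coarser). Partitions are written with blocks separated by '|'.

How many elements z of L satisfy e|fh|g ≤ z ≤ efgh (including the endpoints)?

5

The interval [e|fh|g, efgh] = {efgh, efh|g, eg|fh, e|fgh, e|fh|g}, which has 5 elements.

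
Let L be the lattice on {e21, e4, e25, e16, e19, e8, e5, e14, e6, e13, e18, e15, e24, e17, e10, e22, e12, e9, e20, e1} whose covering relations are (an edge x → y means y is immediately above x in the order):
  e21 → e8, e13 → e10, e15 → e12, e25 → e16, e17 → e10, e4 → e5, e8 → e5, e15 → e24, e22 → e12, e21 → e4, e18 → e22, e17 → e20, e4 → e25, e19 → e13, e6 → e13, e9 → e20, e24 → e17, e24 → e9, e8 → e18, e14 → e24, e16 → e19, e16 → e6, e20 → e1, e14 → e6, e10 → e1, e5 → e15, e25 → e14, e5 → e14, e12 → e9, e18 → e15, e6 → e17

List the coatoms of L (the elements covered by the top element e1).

e10, e20

The coatoms are exactly the elements covered by e1: e10, e20.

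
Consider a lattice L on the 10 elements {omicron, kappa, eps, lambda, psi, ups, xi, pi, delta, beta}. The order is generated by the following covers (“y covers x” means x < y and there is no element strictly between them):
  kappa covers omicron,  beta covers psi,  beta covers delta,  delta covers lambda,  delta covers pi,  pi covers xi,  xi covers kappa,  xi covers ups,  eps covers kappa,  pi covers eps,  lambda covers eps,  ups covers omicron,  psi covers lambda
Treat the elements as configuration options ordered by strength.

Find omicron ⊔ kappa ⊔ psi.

Common upper bounds of {omicron, kappa, psi}: beta, psi.
The least among these is psi.

psi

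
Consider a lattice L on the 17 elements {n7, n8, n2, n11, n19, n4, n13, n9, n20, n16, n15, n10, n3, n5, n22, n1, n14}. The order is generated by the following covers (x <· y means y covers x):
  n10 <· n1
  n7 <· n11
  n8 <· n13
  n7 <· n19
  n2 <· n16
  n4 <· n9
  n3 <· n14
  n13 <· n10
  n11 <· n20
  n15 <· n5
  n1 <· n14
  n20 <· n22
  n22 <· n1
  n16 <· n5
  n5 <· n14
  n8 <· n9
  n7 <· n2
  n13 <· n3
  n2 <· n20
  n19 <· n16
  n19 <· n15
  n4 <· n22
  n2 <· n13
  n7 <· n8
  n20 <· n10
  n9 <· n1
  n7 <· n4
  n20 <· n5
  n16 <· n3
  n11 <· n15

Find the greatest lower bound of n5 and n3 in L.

n16

Common lower bounds of {n5, n3}: n16, n19, n2, n7.
The greatest among these is n16.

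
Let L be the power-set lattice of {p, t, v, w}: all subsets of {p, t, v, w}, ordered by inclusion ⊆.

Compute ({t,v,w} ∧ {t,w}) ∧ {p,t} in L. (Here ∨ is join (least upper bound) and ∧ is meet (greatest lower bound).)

{t}

{t,v,w} ∧ {t,w} = {t,w}
{t,w} ∧ {p,t} = {t}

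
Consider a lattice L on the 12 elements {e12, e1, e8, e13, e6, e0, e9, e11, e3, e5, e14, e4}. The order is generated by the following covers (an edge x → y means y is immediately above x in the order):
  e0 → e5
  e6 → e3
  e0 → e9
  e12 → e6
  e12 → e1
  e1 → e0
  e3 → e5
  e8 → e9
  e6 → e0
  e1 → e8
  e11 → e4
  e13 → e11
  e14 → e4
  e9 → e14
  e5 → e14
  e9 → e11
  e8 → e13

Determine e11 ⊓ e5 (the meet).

e0

Common lower bounds of {e11, e5}: e0, e1, e12, e6.
The greatest among these is e0.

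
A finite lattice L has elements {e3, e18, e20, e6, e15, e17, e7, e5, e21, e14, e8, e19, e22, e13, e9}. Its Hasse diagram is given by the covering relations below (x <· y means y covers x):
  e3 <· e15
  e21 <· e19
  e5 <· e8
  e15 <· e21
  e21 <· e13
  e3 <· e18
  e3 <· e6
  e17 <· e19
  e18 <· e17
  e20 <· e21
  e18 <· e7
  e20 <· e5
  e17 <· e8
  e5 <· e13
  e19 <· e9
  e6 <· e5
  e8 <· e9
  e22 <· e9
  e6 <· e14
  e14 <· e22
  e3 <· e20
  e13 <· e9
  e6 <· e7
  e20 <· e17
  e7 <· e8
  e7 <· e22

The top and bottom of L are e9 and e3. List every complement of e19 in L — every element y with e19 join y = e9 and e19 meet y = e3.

Need y with e19 ∨ y = e9 and e19 ∧ y = e3.
Checking each element gives: e14, e6.

e14, e6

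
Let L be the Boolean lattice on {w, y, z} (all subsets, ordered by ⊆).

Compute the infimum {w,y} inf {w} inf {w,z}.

Under ⊆, meet is intersection: {w,y} ∩ {w} ∩ {w,z} = {w}.

{w}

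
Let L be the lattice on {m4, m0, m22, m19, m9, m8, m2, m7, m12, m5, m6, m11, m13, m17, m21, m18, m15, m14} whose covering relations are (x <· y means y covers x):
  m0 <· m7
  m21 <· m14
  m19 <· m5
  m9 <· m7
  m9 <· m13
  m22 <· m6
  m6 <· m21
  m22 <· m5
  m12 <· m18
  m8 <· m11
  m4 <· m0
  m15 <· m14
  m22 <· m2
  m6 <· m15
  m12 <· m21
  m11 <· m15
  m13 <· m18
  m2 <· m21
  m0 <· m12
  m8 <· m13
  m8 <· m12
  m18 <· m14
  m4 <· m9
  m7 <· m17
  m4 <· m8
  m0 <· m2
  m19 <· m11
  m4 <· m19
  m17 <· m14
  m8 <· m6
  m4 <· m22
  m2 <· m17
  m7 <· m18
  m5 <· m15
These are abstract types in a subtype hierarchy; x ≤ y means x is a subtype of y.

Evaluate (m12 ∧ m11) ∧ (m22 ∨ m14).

m12 ∧ m11 = m8
m22 ∨ m14 = m14
m8 ∧ m14 = m8

m8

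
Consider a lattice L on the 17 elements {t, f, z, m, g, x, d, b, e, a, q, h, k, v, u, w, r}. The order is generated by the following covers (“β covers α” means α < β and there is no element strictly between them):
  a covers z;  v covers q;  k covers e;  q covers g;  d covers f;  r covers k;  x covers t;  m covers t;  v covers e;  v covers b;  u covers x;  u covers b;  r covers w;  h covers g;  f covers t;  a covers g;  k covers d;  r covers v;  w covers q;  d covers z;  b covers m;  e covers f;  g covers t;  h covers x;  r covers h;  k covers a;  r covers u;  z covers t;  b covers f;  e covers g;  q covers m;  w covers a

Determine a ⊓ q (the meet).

g

Common lower bounds of {a, q}: g, t.
The greatest among these is g.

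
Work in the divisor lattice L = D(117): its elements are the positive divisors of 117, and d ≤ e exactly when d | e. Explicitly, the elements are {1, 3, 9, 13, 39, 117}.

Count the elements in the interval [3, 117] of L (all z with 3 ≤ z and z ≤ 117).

The interval [3, 117] = {117, 3, 39, 9}, which has 4 elements.

4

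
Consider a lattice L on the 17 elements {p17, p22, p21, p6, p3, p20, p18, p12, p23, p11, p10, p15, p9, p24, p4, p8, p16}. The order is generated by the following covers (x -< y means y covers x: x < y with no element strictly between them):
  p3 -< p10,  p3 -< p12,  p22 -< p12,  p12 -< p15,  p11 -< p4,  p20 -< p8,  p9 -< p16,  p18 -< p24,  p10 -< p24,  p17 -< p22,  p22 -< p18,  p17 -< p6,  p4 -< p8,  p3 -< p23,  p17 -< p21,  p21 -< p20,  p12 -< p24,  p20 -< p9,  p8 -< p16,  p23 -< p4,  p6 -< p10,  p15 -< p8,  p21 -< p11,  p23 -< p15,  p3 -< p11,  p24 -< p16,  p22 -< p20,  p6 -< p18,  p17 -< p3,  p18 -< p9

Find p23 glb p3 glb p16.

p3

Common lower bounds of {p23, p3, p16}: p17, p3.
The greatest among these is p3.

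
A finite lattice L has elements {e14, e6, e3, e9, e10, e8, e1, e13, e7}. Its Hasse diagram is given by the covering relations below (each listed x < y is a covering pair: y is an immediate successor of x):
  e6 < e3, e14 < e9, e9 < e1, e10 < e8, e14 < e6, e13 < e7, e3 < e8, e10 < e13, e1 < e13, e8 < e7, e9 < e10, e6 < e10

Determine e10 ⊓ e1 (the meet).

e9

Common lower bounds of {e10, e1}: e14, e9.
The greatest among these is e9.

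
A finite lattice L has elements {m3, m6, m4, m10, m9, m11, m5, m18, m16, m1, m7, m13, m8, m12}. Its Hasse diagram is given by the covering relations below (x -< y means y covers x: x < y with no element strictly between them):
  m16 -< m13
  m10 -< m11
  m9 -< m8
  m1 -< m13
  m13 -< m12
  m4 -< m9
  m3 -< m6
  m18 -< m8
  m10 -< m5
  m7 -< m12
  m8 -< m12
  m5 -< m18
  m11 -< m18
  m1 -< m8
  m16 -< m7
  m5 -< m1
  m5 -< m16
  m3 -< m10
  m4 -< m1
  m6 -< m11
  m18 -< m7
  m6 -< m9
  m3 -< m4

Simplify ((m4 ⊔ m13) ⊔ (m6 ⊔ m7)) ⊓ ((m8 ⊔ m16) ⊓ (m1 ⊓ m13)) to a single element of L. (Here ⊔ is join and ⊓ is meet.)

m4 ∨ m13 = m13
m6 ∨ m7 = m7
m13 ∨ m7 = m12
m8 ∨ m16 = m12
m1 ∧ m13 = m1
m12 ∧ m1 = m1
m12 ∧ m1 = m1

m1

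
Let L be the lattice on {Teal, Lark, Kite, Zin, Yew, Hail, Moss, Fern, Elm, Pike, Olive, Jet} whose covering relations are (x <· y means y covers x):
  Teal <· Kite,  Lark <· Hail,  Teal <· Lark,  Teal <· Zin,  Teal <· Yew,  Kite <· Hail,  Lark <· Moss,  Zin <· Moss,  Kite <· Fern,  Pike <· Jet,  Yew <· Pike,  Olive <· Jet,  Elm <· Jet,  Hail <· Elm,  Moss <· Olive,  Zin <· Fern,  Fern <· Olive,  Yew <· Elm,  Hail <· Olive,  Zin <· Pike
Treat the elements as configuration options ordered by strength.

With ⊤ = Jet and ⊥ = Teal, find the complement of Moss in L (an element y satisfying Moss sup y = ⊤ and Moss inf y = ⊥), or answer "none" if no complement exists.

Need y with Moss ∨ y = Jet and Moss ∧ y = Teal.
Checking each element gives: Yew.

Yew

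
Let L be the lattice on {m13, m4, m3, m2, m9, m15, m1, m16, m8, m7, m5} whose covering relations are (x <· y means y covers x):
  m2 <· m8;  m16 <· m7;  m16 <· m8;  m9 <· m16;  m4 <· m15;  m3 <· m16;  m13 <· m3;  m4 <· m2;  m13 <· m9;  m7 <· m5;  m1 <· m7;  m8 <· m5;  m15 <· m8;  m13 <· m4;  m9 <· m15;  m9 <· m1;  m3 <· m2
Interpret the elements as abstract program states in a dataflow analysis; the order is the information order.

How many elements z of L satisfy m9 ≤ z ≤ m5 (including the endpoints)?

The interval [m9, m5] = {m1, m15, m16, m5, m7, m8, m9}, which has 7 elements.

7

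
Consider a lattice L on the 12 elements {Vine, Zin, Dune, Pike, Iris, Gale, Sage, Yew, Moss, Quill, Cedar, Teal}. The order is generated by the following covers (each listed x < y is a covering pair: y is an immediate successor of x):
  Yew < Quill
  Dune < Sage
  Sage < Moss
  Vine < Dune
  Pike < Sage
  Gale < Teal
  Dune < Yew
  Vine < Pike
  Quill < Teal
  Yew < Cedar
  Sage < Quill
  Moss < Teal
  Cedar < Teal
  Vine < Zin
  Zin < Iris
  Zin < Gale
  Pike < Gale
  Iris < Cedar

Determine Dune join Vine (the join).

Dune

Common upper bounds of {Dune, Vine}: Cedar, Dune, Moss, Quill, Sage, Teal, Yew.
The least among these is Dune.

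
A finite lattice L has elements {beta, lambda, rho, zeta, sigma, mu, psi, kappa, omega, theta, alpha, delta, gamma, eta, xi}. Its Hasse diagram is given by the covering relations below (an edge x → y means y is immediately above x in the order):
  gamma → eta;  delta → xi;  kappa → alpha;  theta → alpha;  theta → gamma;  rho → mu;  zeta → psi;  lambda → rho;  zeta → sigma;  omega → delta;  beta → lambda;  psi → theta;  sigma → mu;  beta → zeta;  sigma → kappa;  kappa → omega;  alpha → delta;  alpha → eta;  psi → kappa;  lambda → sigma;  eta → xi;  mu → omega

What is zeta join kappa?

Common upper bounds of {zeta, kappa}: alpha, delta, eta, kappa, omega, xi.
The least among these is kappa.

kappa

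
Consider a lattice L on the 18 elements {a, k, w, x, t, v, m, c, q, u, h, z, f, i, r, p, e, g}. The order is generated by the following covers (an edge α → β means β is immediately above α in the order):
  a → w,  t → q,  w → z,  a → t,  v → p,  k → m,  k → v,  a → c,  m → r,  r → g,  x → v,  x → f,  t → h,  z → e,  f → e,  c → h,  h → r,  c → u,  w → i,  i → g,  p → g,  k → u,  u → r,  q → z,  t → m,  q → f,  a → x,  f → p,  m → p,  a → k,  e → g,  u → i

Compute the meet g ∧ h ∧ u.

c

Common lower bounds of {g, h, u}: a, c.
The greatest among these is c.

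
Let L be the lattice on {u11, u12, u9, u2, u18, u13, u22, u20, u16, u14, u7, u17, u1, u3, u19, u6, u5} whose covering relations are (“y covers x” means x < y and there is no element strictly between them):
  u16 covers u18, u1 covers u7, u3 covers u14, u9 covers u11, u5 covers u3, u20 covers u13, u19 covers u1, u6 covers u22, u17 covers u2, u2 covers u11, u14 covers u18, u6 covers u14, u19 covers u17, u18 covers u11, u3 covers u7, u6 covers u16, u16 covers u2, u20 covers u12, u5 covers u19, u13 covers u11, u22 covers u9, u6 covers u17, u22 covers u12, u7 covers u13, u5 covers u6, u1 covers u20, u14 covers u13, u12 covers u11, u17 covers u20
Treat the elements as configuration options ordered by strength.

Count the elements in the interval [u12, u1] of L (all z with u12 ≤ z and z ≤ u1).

3

The interval [u12, u1] = {u1, u12, u20}, which has 3 elements.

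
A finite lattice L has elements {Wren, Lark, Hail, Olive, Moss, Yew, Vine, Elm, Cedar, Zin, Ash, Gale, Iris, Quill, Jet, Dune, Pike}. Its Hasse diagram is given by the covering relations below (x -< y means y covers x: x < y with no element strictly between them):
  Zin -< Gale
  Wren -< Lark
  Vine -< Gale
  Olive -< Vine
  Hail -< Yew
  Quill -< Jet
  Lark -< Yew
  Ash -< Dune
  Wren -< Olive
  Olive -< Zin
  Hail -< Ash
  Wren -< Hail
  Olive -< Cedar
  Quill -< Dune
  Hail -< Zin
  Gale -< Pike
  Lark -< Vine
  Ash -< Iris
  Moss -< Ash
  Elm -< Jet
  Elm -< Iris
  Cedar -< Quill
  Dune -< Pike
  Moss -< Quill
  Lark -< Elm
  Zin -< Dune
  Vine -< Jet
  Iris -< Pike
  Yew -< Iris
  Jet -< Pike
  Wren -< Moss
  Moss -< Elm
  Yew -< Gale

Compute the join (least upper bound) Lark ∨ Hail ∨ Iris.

Iris

Common upper bounds of {Lark, Hail, Iris}: Iris, Pike.
The least among these is Iris.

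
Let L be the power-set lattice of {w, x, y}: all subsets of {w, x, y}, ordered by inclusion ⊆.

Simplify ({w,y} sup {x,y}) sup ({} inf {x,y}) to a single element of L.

{w,x,y}

{w,y} ∨ {x,y} = {w,x,y}
{} ∧ {x,y} = {}
{w,x,y} ∨ {} = {w,x,y}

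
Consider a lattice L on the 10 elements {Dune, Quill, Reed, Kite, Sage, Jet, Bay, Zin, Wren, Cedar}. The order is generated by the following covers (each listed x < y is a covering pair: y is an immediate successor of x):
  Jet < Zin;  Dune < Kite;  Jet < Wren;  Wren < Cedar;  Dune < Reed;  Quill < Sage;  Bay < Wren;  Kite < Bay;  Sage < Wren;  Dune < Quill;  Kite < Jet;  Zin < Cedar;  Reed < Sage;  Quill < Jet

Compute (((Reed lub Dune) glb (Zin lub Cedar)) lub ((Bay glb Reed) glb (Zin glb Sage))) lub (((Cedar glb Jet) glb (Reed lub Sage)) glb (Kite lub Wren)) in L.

Sage

Reed ∨ Dune = Reed
Zin ∨ Cedar = Cedar
Reed ∧ Cedar = Reed
Bay ∧ Reed = Dune
Zin ∧ Sage = Quill
Dune ∧ Quill = Dune
Reed ∨ Dune = Reed
Cedar ∧ Jet = Jet
Reed ∨ Sage = Sage
Jet ∧ Sage = Quill
Kite ∨ Wren = Wren
Quill ∧ Wren = Quill
Reed ∨ Quill = Sage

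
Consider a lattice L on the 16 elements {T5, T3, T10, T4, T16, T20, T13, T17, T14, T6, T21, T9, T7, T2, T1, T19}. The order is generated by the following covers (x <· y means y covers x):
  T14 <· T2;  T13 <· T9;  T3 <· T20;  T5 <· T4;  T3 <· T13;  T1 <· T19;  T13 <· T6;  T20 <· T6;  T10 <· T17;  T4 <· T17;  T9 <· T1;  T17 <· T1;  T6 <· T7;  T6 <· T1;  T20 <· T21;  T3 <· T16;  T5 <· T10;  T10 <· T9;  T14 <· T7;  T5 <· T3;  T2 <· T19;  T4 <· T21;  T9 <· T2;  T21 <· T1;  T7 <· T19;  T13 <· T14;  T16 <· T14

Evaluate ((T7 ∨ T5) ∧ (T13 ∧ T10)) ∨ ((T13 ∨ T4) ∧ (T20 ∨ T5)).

T7 ∨ T5 = T7
T13 ∧ T10 = T5
T7 ∧ T5 = T5
T13 ∨ T4 = T1
T20 ∨ T5 = T20
T1 ∧ T20 = T20
T5 ∨ T20 = T20

T20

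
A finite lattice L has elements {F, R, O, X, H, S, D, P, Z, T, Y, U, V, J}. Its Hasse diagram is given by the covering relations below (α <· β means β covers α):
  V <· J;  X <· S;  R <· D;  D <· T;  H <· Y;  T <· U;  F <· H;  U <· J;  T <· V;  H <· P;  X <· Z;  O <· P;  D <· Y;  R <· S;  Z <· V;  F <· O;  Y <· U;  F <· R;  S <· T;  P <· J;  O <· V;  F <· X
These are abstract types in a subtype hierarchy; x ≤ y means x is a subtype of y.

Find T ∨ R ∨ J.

Common upper bounds of {T, R, J}: J.
The least among these is J.

J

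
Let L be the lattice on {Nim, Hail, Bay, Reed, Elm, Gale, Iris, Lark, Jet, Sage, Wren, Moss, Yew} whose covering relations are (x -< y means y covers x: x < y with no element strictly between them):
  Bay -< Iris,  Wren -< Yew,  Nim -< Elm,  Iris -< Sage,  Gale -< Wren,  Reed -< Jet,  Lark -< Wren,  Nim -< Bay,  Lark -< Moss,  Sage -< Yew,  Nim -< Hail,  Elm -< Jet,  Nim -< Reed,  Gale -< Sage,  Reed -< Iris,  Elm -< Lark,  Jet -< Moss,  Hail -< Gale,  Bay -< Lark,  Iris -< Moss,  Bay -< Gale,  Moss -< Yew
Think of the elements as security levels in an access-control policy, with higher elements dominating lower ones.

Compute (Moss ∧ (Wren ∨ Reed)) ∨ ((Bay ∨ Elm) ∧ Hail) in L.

Moss

Wren ∨ Reed = Yew
Moss ∧ Yew = Moss
Bay ∨ Elm = Lark
Lark ∧ Hail = Nim
Moss ∨ Nim = Moss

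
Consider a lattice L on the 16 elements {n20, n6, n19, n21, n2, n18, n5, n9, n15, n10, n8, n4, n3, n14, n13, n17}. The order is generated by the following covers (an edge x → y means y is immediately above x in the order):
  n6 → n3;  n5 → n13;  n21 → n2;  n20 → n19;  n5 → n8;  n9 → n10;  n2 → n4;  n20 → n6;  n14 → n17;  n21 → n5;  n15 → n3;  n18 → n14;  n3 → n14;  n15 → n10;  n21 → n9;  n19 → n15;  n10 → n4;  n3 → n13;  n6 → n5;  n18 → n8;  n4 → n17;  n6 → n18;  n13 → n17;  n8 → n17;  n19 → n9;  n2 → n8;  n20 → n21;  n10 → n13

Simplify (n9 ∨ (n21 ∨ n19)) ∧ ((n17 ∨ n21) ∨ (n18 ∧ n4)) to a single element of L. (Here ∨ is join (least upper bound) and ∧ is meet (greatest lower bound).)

n9

n21 ∨ n19 = n9
n9 ∨ n9 = n9
n17 ∨ n21 = n17
n18 ∧ n4 = n20
n17 ∨ n20 = n17
n9 ∧ n17 = n9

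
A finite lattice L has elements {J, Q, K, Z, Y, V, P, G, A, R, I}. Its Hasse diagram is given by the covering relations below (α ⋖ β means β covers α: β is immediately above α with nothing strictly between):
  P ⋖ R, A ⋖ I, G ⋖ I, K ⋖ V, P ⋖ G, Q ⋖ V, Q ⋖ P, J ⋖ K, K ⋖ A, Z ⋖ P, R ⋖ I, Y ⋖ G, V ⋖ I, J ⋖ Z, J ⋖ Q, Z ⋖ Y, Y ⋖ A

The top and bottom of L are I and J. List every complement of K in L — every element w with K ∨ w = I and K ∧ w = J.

Need w with K ∨ w = I and K ∧ w = J.
Checking each element gives: G, P, R.

G, P, R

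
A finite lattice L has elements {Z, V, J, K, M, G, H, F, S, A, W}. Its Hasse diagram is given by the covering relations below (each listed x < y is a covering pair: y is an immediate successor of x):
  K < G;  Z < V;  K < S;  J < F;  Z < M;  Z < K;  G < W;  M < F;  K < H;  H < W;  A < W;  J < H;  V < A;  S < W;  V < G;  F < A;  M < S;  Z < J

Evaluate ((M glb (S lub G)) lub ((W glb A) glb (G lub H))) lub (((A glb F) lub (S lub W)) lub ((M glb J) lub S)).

S ∨ G = W
M ∧ W = M
W ∧ A = A
G ∨ H = W
A ∧ W = A
M ∨ A = A
A ∧ F = F
S ∨ W = W
F ∨ W = W
M ∧ J = Z
Z ∨ S = S
W ∨ S = W
A ∨ W = W

W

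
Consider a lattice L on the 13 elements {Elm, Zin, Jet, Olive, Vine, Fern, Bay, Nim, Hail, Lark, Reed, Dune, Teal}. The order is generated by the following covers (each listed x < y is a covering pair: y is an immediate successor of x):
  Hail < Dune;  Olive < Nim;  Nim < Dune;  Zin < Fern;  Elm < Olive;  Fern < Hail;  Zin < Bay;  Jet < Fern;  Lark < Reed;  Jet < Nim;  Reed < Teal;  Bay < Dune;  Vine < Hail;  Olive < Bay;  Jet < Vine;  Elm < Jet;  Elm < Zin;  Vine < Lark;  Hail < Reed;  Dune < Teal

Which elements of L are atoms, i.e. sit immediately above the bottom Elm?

Jet, Olive, Zin

The atoms are exactly the elements that cover Elm: Jet, Olive, Zin.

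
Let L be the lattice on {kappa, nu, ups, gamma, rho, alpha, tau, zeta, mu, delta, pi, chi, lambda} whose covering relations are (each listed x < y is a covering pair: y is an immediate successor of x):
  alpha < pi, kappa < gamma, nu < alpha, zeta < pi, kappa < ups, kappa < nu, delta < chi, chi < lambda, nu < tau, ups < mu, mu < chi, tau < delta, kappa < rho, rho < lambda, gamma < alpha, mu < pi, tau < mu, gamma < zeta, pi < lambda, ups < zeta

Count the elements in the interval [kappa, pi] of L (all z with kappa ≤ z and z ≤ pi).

The interval [kappa, pi] = {alpha, gamma, kappa, mu, nu, pi, tau, ups, zeta}, which has 9 elements.

9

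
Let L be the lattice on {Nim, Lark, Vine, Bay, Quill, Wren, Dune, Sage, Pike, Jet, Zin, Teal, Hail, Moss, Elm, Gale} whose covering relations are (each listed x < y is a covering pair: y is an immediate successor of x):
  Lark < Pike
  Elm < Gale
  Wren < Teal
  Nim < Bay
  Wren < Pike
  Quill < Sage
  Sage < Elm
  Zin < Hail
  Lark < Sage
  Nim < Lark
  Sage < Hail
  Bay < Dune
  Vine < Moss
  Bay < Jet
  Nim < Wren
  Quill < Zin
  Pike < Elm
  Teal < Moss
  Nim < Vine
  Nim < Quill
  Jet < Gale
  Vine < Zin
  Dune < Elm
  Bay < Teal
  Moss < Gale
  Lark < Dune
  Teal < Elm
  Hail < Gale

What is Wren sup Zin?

Common upper bounds of {Wren, Zin}: Gale.
The least among these is Gale.

Gale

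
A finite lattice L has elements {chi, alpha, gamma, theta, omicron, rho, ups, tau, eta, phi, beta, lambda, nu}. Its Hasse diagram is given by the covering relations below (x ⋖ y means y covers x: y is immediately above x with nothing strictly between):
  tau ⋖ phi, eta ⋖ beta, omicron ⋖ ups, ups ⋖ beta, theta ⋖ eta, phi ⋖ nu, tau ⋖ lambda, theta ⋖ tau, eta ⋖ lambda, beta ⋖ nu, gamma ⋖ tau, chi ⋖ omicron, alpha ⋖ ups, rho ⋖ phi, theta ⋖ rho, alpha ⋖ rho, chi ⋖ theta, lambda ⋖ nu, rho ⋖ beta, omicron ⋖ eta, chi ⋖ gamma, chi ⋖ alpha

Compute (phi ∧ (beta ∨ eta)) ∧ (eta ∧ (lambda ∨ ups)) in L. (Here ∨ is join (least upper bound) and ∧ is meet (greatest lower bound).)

beta ∨ eta = beta
phi ∧ beta = rho
lambda ∨ ups = nu
eta ∧ nu = eta
rho ∧ eta = theta

theta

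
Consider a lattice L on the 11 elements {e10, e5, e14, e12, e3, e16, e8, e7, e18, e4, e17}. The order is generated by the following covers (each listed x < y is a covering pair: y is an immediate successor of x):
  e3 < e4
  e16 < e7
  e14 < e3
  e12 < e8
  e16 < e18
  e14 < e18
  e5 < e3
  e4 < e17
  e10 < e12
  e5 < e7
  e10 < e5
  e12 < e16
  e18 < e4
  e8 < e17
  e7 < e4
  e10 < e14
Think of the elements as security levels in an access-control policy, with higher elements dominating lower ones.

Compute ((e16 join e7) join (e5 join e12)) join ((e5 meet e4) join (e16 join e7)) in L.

e16 ∨ e7 = e7
e5 ∨ e12 = e7
e7 ∨ e7 = e7
e5 ∧ e4 = e5
e16 ∨ e7 = e7
e5 ∨ e7 = e7
e7 ∨ e7 = e7

e7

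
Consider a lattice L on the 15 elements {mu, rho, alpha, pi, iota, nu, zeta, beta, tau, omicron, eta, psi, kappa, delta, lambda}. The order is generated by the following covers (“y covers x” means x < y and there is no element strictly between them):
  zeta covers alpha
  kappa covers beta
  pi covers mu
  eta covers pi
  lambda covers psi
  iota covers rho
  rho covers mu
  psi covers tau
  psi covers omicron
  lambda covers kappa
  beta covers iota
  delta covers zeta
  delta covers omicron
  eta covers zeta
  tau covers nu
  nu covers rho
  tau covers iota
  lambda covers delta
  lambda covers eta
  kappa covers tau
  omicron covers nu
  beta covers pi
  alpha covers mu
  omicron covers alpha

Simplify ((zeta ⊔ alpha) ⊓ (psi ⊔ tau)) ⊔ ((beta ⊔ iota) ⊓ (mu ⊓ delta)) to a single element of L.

zeta ∨ alpha = zeta
psi ∨ tau = psi
zeta ∧ psi = alpha
beta ∨ iota = beta
mu ∧ delta = mu
beta ∧ mu = mu
alpha ∨ mu = alpha

alpha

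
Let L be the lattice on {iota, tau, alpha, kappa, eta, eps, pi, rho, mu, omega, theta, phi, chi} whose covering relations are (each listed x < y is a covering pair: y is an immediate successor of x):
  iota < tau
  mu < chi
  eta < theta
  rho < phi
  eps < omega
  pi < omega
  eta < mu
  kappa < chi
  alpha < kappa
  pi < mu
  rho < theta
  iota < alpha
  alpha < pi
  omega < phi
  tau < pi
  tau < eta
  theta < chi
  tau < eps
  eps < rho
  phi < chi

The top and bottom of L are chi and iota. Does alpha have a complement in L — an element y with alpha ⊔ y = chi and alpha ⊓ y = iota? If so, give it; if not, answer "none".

Need y with alpha ∨ y = chi and alpha ∧ y = iota.
Checking each element gives: theta.

theta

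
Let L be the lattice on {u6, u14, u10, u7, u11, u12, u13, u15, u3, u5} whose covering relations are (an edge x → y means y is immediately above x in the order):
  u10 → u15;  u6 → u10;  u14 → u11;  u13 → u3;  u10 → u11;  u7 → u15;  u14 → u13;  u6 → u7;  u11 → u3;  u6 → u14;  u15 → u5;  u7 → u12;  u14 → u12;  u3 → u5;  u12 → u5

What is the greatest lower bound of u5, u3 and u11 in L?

Common lower bounds of {u5, u3, u11}: u10, u11, u14, u6.
The greatest among these is u11.

u11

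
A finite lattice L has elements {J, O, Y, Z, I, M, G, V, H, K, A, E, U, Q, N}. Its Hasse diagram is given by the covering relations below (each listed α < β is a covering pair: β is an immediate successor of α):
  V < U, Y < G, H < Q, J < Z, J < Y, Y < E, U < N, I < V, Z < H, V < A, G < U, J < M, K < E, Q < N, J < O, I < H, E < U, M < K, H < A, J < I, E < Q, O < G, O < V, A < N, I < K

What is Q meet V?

I

Common lower bounds of {Q, V}: I, J.
The greatest among these is I.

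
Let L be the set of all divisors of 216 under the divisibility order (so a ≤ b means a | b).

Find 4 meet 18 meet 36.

2

In the divisibility order, the meet is the greatest common divisor: gcd(4, 18, 36) = 2.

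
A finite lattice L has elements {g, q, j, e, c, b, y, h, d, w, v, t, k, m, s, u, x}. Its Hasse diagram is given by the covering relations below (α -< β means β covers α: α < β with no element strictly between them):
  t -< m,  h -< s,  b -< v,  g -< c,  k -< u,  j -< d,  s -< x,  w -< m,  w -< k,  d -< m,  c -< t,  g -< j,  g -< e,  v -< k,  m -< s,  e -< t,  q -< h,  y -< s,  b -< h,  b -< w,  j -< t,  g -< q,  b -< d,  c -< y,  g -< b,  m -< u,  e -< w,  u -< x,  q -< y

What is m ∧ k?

Common lower bounds of {m, k}: b, e, g, w.
The greatest among these is w.

w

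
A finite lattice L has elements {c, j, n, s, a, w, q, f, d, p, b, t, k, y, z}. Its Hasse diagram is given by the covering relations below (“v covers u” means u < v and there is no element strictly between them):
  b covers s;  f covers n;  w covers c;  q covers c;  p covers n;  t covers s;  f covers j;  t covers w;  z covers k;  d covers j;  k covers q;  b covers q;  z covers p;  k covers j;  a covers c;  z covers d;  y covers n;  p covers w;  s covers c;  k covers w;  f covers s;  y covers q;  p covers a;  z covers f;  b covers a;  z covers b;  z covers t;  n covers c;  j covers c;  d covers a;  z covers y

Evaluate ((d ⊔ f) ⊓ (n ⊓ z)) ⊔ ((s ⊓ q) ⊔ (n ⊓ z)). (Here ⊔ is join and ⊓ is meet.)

d ∨ f = z
n ∧ z = n
z ∧ n = n
s ∧ q = c
n ∧ z = n
c ∨ n = n
n ∨ n = n

n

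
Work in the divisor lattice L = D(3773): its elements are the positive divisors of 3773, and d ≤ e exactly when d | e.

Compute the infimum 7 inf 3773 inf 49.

In the divisibility order, the meet is the greatest common divisor: gcd(7, 3773, 49) = 7.

7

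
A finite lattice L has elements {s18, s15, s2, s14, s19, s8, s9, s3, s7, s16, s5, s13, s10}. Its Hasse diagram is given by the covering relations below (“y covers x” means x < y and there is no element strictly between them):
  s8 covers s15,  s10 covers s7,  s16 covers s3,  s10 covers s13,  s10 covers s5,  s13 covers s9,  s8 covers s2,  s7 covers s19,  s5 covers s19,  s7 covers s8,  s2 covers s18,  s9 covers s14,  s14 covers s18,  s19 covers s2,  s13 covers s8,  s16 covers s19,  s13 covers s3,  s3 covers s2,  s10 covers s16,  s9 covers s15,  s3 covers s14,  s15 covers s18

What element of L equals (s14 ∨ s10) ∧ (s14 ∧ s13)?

s14 ∨ s10 = s10
s14 ∧ s13 = s14
s10 ∧ s14 = s14

s14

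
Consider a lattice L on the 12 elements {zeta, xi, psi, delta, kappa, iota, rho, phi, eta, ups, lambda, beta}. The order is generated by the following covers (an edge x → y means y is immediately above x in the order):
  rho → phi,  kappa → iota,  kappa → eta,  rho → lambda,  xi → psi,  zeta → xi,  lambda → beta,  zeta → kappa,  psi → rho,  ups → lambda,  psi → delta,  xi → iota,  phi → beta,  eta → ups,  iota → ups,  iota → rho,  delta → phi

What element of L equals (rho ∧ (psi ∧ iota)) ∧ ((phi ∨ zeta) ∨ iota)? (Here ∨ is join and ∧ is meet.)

xi

psi ∧ iota = xi
rho ∧ xi = xi
phi ∨ zeta = phi
phi ∨ iota = phi
xi ∧ phi = xi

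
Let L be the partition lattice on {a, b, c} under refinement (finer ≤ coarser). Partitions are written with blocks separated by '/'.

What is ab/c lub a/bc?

abc

The join of ab/c and a/bc merges any blocks that overlap across the partitions, giving abc.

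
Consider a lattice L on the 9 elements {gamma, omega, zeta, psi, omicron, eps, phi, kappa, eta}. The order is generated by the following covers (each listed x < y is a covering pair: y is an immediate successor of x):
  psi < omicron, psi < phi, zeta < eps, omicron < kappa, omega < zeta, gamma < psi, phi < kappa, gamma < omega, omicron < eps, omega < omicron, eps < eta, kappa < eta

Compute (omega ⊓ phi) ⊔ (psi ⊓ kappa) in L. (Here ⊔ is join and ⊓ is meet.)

psi

omega ∧ phi = gamma
psi ∧ kappa = psi
gamma ∨ psi = psi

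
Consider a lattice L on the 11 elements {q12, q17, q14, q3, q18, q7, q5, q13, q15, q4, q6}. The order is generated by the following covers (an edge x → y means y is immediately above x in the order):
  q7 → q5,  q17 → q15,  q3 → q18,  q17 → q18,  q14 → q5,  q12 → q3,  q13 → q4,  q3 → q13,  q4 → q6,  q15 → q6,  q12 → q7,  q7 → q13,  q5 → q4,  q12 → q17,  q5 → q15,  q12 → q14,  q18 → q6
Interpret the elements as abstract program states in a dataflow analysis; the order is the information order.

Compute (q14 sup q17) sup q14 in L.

q14 ∨ q17 = q15
q15 ∨ q14 = q15

q15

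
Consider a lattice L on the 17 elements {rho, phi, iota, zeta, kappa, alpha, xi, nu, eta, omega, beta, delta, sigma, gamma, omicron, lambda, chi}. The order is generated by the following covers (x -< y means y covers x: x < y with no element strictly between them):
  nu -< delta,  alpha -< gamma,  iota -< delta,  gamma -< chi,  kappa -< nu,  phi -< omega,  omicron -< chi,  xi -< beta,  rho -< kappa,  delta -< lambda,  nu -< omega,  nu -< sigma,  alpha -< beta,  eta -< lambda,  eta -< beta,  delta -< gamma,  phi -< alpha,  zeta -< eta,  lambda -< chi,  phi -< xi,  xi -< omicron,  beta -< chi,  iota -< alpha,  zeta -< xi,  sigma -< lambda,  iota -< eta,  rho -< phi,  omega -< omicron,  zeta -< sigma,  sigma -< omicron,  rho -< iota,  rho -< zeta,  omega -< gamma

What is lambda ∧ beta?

Common lower bounds of {lambda, beta}: eta, iota, rho, zeta.
The greatest among these is eta.

eta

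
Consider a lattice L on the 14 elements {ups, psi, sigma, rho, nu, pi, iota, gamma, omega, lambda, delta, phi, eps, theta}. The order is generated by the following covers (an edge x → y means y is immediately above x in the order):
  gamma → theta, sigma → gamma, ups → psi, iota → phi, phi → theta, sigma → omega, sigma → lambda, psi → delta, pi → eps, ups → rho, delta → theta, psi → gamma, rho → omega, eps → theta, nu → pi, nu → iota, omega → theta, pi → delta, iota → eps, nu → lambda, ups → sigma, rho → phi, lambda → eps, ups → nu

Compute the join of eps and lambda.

eps

Common upper bounds of {eps, lambda}: eps, theta.
The least among these is eps.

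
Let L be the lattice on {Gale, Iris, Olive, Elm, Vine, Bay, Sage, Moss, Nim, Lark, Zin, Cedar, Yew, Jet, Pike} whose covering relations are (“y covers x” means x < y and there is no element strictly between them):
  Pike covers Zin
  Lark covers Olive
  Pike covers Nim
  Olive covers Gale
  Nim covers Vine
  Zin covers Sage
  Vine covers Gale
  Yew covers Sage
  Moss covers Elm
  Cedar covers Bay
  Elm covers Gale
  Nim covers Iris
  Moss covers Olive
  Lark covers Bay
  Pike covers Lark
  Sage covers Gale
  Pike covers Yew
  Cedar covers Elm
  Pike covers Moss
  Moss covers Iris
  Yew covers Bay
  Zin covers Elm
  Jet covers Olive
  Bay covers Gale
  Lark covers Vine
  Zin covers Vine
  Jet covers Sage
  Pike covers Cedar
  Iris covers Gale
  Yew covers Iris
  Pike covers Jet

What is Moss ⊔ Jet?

Common upper bounds of {Moss, Jet}: Pike.
The least among these is Pike.

Pike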